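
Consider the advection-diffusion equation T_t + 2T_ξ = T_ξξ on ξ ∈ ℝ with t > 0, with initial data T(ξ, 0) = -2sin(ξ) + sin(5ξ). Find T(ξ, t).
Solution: Moving frame: η = ξ - 2t, σ = t, T = u(η,σ), so T_t = u_σ - 2u_η and T_ξξ = u_ηη.
Hence T_t + 2T_ξ = u_σ and the PDE becomes the heat equation u_σ = u_ηη on η ∈ ℝ.
Initial data: u(η,0) = T(η,0) = -2sin(η) + sin(5η). Each mode sin(nη) decays as exp(-n²σ) on ℝ, so u(η,σ) = Σ c_n exp(-n²σ) sin(nη) with c_1=-2, c_5=1: u(η,σ) = -2exp(-σ)sin(η) + exp(-25σ)sin(5η).
Substituting back: T(ξ,t) = u(ξ - 2t, t).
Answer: T(ξ, t) = 2exp(-t)sin(2t - ξ) - exp(-25t)sin(10t - 5ξ)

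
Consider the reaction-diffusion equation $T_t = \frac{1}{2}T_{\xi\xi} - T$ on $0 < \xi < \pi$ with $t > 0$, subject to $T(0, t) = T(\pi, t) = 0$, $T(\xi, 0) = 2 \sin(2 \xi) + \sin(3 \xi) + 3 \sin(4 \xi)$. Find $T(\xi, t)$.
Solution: Substitute $T = e^{-t}u$, i.e. $u = e^{t}T$.
By the product rule, $T_t = e^{-t}(u_t - u)$, $T_{\xi\xi} = e^{-t}u_{\xi\xi}$.
Substituting into the PDE and dividing by $e^{-t}$: $u_t - u = \frac{1}{2}u_{\xi\xi} - u$.
The lower-order terms cancel, leaving the standard heat equation $u_t = \frac{1}{2}u_{\xi\xi}$.
Initial data for $u$: $u(\xi,0) = T(\xi,0) = 2 \sin(2 \xi) + \sin(3 \xi) + 3 \sin(4 \xi)$. The boundary conditions carry over: $u(0,t) = u(\pi,t) = 0$.
Solve for $u$:
  Using separation of variables $u = X(\xi)G(t)$:
  Eigenfunctions: $\sin(n\xi)$, $n = 1, 2, 3, \ldots$
  General solution: $u(\xi, t) = \sum c_n \sin(n\xi) e^{-n^2 t/2}$
  Matching $u(\xi,0) = 2 \sin(2 \xi) + \sin(3 \xi) + 3 \sin(4 \xi)$ term by term: $c_2=2, c_3=1, c_4=3$.
Hence $u(\xi,t) = 2 e^{-2 t} \sin(2 \xi) + 3 e^{-8 t} \sin(4 \xi) + e^{-9 t/2} \sin(3 \xi)$.
Transform back: $T(\xi,t) = e^{-t}u(\xi,t)$.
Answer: $T(\xi, t) = 2 e^{-3 t} \sin(2 \xi) + 3 e^{-9 t} \sin(4 \xi) + e^{-11 t/2} \sin(3 \xi)$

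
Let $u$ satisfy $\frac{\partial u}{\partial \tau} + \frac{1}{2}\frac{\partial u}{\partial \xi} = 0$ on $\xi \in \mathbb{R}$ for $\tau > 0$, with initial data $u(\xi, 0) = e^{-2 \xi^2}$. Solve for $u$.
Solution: By characteristics ($d\xi/d\tau = 1/2$), $u(\xi,\tau) = f(\xi - \frac{1}{2}\tau)$ with $f = u( \cdot , 0)$.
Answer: $u(\xi, \tau) = e^{-2 (-\tau/2 + \xi)^2}$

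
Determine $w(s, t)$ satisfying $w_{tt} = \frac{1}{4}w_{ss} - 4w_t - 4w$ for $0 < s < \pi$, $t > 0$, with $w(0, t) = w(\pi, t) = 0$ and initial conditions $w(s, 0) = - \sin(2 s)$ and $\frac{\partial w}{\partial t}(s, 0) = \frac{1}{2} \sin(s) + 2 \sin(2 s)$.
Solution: Substitute $w = e^{-2t}u$, i.e. $u = e^{2t}w$.
By the product rule, $w_t = e^{-2t}(u_t - 2u)$, $w_{tt} = e^{-2t}(u_{tt} - 4u_t + 4u)$, $w_{ss} = e^{-2t}u_{ss}$.
Substituting into the PDE and dividing by $e^{-2t}$: $u_{tt} - 4u_t + 4u = \frac{1}{4}u_{ss} - 4(u_t - 2u) - 4u$.
The lower-order terms cancel, leaving the standard wave equation $u_{tt} = \frac{1}{4}u_{ss}$.
Initial data for $u$: $u(s,0) = w(s,0) = - \sin(2 s)$; $u_t(s,0) = w_t(s,0) + 2w(s,0) = \frac{1}{2} \sin(s)$. The boundary conditions carry over: $u(0,t) = u(\pi,t) = 0$.
Solve for $u$:
  Using separation of variables $u = X(s)T(t)$:
  Eigenfunctions: $\sin(ns)$, $n = 1, 2, 3, \ldots$
  General solution: $u(s, t) = \sum [A_n \cos(n t/2) + B_n \sin(n t/2)] \sin(ns)$
  From $u(s,0) = - \sin(2 s)$: $A_2=-1$. From $u_t(s,0) = \frac{1}{2} \sin(s)$, using $u_t(s,0) = \sum \omega_n B_n \sin(ns)$ with $\omega_n = n/2$: $B_1 = (1/2)/(1/2) = 1$.
Hence $u(s,t) = \sin(s) \sin(t/2) - \sin(2 s) \cos(t)$.
Transform back: $w(s,t) = e^{-2t}u(s,t)$.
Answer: $w(s, t) = e^{-2 t} \sin(s) \sin(t/2) -  e^{-2 t} \sin(2 s) \cos(t)$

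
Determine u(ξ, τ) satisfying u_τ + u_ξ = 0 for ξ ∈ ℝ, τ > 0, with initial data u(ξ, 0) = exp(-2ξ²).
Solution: By characteristics (dξ/dτ = 1), u(ξ,τ) = f(ξ - τ) with f = u(·, 0).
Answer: u(ξ, τ) = exp(-2(ξ - τ)²)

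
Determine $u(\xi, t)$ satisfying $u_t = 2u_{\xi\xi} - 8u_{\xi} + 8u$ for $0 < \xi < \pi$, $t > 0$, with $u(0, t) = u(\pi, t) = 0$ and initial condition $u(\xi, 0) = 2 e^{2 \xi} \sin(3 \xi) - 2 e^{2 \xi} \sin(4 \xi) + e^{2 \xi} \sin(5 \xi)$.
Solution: Substitute $u = e^{2\xi}w$, i.e. $w = e^{-2\xi}u$.
By the product rule, $u_{\xi} = e^{2\xi}(w_{\xi} + 2w)$, $u_{\xi\xi} = e^{2\xi}(w_{\xi\xi} + 4w_{\xi} + 4w)$, $u_t = e^{2\xi}w_t$.
Substituting into the PDE and dividing by $e^{2\xi}$: $w_t = 2(w_{\xi\xi} + 4w_{\xi} + 4w) - 8(w_{\xi} + 2w) + 8w$.
The lower-order terms cancel, leaving the standard heat equation $w_t = 2w_{\xi\xi}$.
Initial data for $w$: $w(\xi,0) = e^{-2\xi}u(\xi,0) = 2 \sin(3 \xi) - 2 \sin(4 \xi) + \sin(5 \xi)$. The boundary conditions carry over: $w(0,t) = w(\pi,t) = 0$.
Solve for $w$:
  Using separation of variables $w = X(\xi)T(t)$:
  Eigenfunctions: $\sin(n\xi)$, $n = 1, 2, 3, \ldots$
  General solution: $w(\xi, t) = \sum c_n \sin(n\xi) e^{-2n^2 t}$
  Matching $w(\xi,0) = 2 \sin(3 \xi) - 2 \sin(4 \xi) + \sin(5 \xi)$ term by term: $c_3=2, c_4=-2, c_5=1$.
Hence $w(\xi,t) = 2 e^{-18 t} \sin(3 \xi) - 2 e^{-32 t} \sin(4 \xi) + e^{-50 t} \sin(5 \xi)$.
Transform back: $u(\xi,t) = e^{2\xi}w(\xi,t)$.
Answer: $u(\xi, t) = 2 e^{2 \xi} e^{-18 t} \sin(3 \xi) - 2 e^{2 \xi} e^{-32 t} \sin(4 \xi) + e^{2 \xi} e^{-50 t} \sin(5 \xi)$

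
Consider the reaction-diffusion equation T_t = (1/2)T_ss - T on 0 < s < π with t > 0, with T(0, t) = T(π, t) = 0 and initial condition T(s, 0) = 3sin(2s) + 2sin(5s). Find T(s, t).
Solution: Substitute T = exp(-t)u.
Then T_t = exp(-t)(u_t - u), T_ss = exp(-t)u_ss; substituting and dividing by exp(-t), the lower-order terms cancel: u_t = (1/2)u_ss (standard heat equation).
Data for u: u(s,0) = T(s,0) = 3sin(2s) + 2sin(5s). The boundary conditions carry over: u(0,t) = u(π,t) = 0.
Separating variables: u = Σ c_n exp(-n²t/2) sin(ns). From u(s,0) = 3sin(2s) + 2sin(5s): c_2=3, c_5=2.
So u(s,t) = 3exp(-2t)sin(2s) + 2exp(-25t/2)sin(5s), and T(s,t) = exp(-t)u(s,t).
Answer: T(s, t) = 3exp(-3t)sin(2s) + 2exp(-27t/2)sin(5s)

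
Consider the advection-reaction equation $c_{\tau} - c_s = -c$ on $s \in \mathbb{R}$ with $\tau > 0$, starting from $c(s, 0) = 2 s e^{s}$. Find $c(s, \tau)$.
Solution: Substitute $c = e^{s}u$.
Then $c_s = e^{s}(u_s + u)$, $c_{\tau} = e^{s}u_{\tau}$; substituting and dividing by $e^{s}$, the lower-order terms cancel: $u_{\tau} - u_s = 0$ (standard advection equation).
Data for $u$: $u(s,0) = e^{-s}c(s,0) = 2 s$.
By characteristics ($ds/d\tau = -1$), $u(s,\tau) = f(s + \tau)$ with $f = u( \cdot , 0)$.
So $u(s,\tau) = 2 s + 2 \tau$, and $c(s,\tau) = e^{s}u(s,\tau)$.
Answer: $c(s, \tau) = 2 \tau e^{s} + 2 s e^{s}$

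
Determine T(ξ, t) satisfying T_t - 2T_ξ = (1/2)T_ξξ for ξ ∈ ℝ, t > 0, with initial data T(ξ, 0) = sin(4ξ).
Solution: Change to a moving frame: let η = ξ + 2t, σ = t and write T(ξ,t) = u(η,σ).
By the chain rule T_t = u_σ + 2u_η, T_ξ = u_η, T_ξξ = u_ηη.
Then T_t - 2T_ξ = u_σ: the advection term cancels and the PDE becomes the heat equation u_σ = (1/2)u_ηη on η ∈ ℝ.
Initial data: u(η,0) = T(η,0) = sin(4η).
On η ∈ ℝ each mode satisfies (sin(nη))″ = -n² sin(nη), so exp(-n²σ/2) sin(nη) solves the heat equation; by superposition u(η,σ) = Σ c_n exp(-n²σ/2) sin(nη).
Reading off the coefficients: c_4=1, so u(η,σ) = exp(-8σ)sin(4η).
Substituting back η = ξ + 2t, σ = t: T(ξ,t) = u(ξ + 2t, t).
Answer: T(ξ, t) = exp(-8t)sin(8t + 4ξ)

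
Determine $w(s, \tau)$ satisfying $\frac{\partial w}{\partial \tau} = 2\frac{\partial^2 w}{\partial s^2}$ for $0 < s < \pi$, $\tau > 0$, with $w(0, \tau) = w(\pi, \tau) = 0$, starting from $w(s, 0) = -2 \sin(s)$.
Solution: Using separation of variables $w = X(s)T(\tau)$:
Eigenfunctions: $\sin(ns)$, $n = 1, 2, 3, \ldots$
General solution: $w(s, \tau) = \sum c_n \sin(ns) e^{-2n^2 \tau}$
Matching $w(s,0) = -2 \sin(s)$ term by term: $c_1=-2$.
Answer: $w(s, \tau) = -2 e^{-2 \tau} \sin(s)$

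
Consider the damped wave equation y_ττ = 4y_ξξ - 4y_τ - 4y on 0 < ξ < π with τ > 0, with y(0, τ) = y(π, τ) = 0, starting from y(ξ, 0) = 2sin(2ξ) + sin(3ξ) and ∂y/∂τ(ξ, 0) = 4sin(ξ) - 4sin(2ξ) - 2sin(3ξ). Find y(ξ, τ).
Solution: Substitute y = exp(-2τ)u, i.e. u = exp(2τ)y.
By the product rule, y_τ = exp(-2τ)(u_τ - 2u), y_ττ = exp(-2τ)(u_ττ - 4u_τ + 4u), y_ξξ = exp(-2τ)u_ξξ.
Substituting into the PDE and dividing by exp(-2τ): u_ττ - 4u_τ + 4u = 4u_ξξ - 4(u_τ - 2u) - 4u.
The lower-order terms cancel, leaving the standard wave equation u_ττ = 4u_ξξ.
Initial data for u: u(ξ,0) = y(ξ,0) = 2sin(2ξ) + sin(3ξ); u_τ(ξ,0) = y_τ(ξ,0) + 2y(ξ,0) = 4sin(ξ). The boundary conditions carry over: u(0,τ) = u(π,τ) = 0.
Solve for u:
  Using separation of variables u = X(ξ)T(τ):
  Eigenfunctions: sin(nξ), n = 1, 2, 3, ...
  General solution: u(ξ, τ) = Σ [A_n cos(2n τ) + B_n sin(2n τ)] sin(nξ)
  From u(ξ,0) = 2sin(2ξ) + sin(3ξ): A_2=2, A_3=1. From u_τ(ξ,0) = 4sin(ξ), using u_τ(ξ,0) = Σ ω_n B_n sin(nξ) with ω_n = 2n: B_1 = 4/2 = 2.
Hence u(ξ,τ) = 2sin(ξ)sin(2τ) + 2sin(2ξ)cos(4τ) + sin(3ξ)cos(6τ).
Transform back: y(ξ,τ) = exp(-2τ)u(ξ,τ).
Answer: y(ξ, τ) = 2exp(-2τ)sin(ξ)sin(2τ) + 2exp(-2τ)sin(2ξ)cos(4τ) + exp(-2τ)sin(3ξ)cos(6τ)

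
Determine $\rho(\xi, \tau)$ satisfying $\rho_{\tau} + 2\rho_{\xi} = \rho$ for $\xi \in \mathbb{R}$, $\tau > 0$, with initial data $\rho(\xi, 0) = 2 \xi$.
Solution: Substitute $\rho = e^{\tau}u$, i.e. $u = e^{-\tau}\rho$.
By the product rule, $\rho_{\tau} = e^{\tau}(u_{\tau} + u)$, $\rho_{\xi} = e^{\tau}u_{\xi}$.
Substituting into the PDE and dividing by $e^{\tau}$: $u_{\tau} + u + 2u_{\xi} = u$.
The lower-order terms cancel, leaving the standard advection equation $u_{\tau} + 2u_{\xi} = 0$.
Initial data for $u$: $u(\xi,0) = \rho(\xi,0) = 2 \xi$.
Solve for $u$:
  By method of characteristics (waves move right with speed 2):
  Along characteristics $\xi - 2\tau =$ const, $u$ is constant, so $u(\xi,\tau) = f(\xi - 2\tau)$ with $f = u( \cdot , 0)$.
Hence $u(\xi,\tau) = 2 \xi - 4 \tau$.
Transform back: $\rho(\xi,\tau) = e^{\tau}u(\xi,\tau)$.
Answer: $\rho(\xi, \tau) = -4 \tau e^{\tau} + 2 \xi e^{\tau}$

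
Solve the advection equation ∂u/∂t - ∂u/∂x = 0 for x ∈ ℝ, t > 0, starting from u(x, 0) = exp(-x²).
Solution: By method of characteristics (waves move left with speed 1):
Along characteristics x + t = const, u is constant, so u(x,t) = f(x + t) with f = u(·, 0).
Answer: u(x, t) = exp(-(t + x)²)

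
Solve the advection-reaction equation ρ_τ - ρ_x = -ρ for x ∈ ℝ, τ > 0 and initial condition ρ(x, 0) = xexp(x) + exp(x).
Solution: Substitute ρ = exp(x)u.
Then ρ_x = exp(x)(u_x + u), ρ_τ = exp(x)u_τ; substituting and dividing by exp(x), the lower-order terms cancel: u_τ - u_x = 0 (standard advection equation).
Data for u: u(x,0) = exp(-x)ρ(x,0) = x + 1.
By characteristics (dx/dτ = -1), u(x,τ) = f(x + τ) with f = u(·, 0).
So u(x,τ) = x + τ + 1, and ρ(x,τ) = exp(x)u(x,τ).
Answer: ρ(x, τ) = xexp(x) + τexp(x) + exp(x)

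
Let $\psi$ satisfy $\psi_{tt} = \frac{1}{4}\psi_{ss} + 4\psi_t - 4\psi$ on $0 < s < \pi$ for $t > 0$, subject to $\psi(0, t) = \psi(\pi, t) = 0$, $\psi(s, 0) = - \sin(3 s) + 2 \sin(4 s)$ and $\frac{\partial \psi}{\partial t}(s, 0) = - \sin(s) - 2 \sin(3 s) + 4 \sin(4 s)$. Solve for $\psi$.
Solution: Substitute $\psi = e^{2t}u$, i.e. $u = e^{-2t}\psi$.
By the product rule, $\psi_t = e^{2t}(u_t + 2u)$, $\psi_{tt} = e^{2t}(u_{tt} + 4u_t + 4u)$, $\psi_{ss} = e^{2t}u_{ss}$.
Substituting into the PDE and dividing by $e^{2t}$: $u_{tt} + 4u_t + 4u = \frac{1}{4}u_{ss} + 4(u_t + 2u) - 4u$.
The lower-order terms cancel, leaving the standard wave equation $u_{tt} = \frac{1}{4}u_{ss}$.
Initial data for $u$: $u(s,0) = \psi(s,0) = - \sin(3 s) + 2 \sin(4 s)$; $u_t(s,0) = \psi_t(s,0) - 2\psi(s,0) = - \sin(s)$. The boundary conditions carry over: $u(0,t) = u(\pi,t) = 0$.
Solve for $u$:
  Using separation of variables $u = X(s)T(t)$:
  Eigenfunctions: $\sin(ns)$, $n = 1, 2, 3, \ldots$
  General solution: $u(s, t) = \sum [A_n \cos(n t/2) + B_n \sin(n t/2)] \sin(ns)$
  From $u(s,0) = - \sin(3 s) + 2 \sin(4 s)$: $A_3=-1, A_4=2$. From $u_t(s,0) = - \sin(s)$, using $u_t(s,0) = \sum \omega_n B_n \sin(ns)$ with $\omega_n = n/2$: $B_1 = (-1)/(1/2) = -2$.
Hence $u(s,t) = -2 \sin(s) \sin(t/2) - \sin(3 s) \cos(3 t/2) + 2 \sin(4 s) \cos(2 t)$.
Transform back: $\psi(s,t) = e^{2t}u(s,t)$.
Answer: $\psi(s, t) = -2 e^{2 t} \sin(s) \sin(t/2) -  e^{2 t} \sin(3 s) \cos(3 t/2) + 2 e^{2 t} \sin(4 s) \cos(2 t)$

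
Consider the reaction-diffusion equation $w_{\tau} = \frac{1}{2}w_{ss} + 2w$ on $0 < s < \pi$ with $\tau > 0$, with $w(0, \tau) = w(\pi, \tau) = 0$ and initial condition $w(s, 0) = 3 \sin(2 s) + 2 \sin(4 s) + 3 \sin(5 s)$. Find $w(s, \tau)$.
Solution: Substitute $w = e^{2\tau}u$.
Then $w_{\tau} = e^{2\tau}(u_{\tau} + 2u)$, $w_{ss} = e^{2\tau}u_{ss}$; substituting and dividing by $e^{2\tau}$, the lower-order terms cancel: $u_{\tau} = \frac{1}{2}u_{ss}$ (standard heat equation).
Data for $u$: $u(s,0) = w(s,0) = 3 \sin(2 s) + 2 \sin(4 s) + 3 \sin(5 s)$. The boundary conditions carry over: $u(0,\tau) = u(\pi,\tau) = 0$.
Separating variables: $u = \sum c_n e^{-n^2\tau/2} \sin(ns)$. From $u(s,0) = 3 \sin(2 s) + 2 \sin(4 s) + 3 \sin(5 s)$: $c_2=3, c_4=2, c_5=3$.
So $u(s,\tau) = 3 e^{-2 \tau} \sin(2 s) + 2 e^{-8 \tau} \sin(4 s) + 3 e^{-25 \tau/2} \sin(5 s)$, and $w(s,\tau) = e^{2\tau}u(s,\tau)$.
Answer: $w(s, \tau) = 3 \sin(2 s) + 2 e^{-6 \tau} \sin(4 s) + 3 e^{-21 \tau/2} \sin(5 s)$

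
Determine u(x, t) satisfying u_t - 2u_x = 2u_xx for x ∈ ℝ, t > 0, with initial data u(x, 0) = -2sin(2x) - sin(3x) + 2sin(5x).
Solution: Moving frame: η = x + 2t, σ = t, u = w(η,σ), so u_t = w_σ + 2w_η and u_xx = w_ηη.
Hence u_t - 2u_x = w_σ and the PDE becomes the heat equation w_σ = 2w_ηη on η ∈ ℝ.
Initial data: w(η,0) = u(η,0) = -2sin(2η) - sin(3η) + 2sin(5η). Each mode sin(nη) decays as exp(-2n²σ) on ℝ, so w(η,σ) = Σ c_n exp(-2n²σ) sin(nη) with c_2=-2, c_3=-1, c_5=2: w(η,σ) = -2exp(-8σ)sin(2η) - exp(-18σ)sin(3η) + 2exp(-50σ)sin(5η).
Substituting back: u(x,t) = w(x + 2t, t).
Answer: u(x, t) = -2exp(-8t)sin(4t + 2x) - exp(-18t)sin(6t + 3x) + 2exp(-50t)sin(10t + 5x)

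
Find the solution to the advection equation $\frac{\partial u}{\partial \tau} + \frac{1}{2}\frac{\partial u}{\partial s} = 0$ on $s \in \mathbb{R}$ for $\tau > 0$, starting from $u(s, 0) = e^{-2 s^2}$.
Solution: By characteristics ($ds/d\tau = 1/2$), $u(s,\tau) = f(s - \frac{1}{2}\tau)$ with $f = u( \cdot , 0)$.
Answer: $u(s, \tau) = e^{-2 (-\tau/2 + s)^2}$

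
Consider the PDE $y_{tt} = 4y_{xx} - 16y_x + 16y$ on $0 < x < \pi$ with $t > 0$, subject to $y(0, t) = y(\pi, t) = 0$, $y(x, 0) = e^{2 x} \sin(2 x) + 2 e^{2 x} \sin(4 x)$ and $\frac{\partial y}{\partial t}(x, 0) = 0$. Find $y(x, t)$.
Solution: Substitute $y = e^{2x}u$.
Then $y_x = e^{2x}(u_x + 2u)$, $y_{xx} = e^{2x}(u_{xx} + 4u_x + 4u)$, $y_{tt} = e^{2x}u_{tt}$; substituting and dividing by $e^{2x}$, the lower-order terms cancel: $u_{tt} = 4u_{xx}$ (standard wave equation).
Data for $u$: $u(x,0) = e^{-2x}y(x,0) = \sin(2 x) + 2 \sin(4 x)$; $u_t(x,0) = e^{-2x}y_t(x,0) = 0$. The boundary conditions carry over: $u(0,t) = u(\pi,t) = 0$.
Separating variables: $u = \sum [A_n \cos(\omega_n t) + B_n \sin(\omega_n t)] \sin(nx)$, $\omega_n = 2n$. From ICs: $A_2=1, A_4=2$.
So $u(x,t) = \sin(2 x) \cos(4 t) + 2 \sin(4 x) \cos(8 t)$, and $y(x,t) = e^{2x}u(x,t)$.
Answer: $y(x, t) = e^{2 x} \sin(2 x) \cos(4 t) + 2 e^{2 x} \sin(4 x) \cos(8 t)$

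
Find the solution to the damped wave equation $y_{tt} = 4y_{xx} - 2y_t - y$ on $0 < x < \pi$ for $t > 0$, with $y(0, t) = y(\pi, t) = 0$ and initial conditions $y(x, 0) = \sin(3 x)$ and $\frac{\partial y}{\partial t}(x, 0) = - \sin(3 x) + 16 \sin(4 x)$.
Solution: Substitute $y = e^{-t}u$.
Then $y_t = e^{-t}(u_t - u)$, $y_{tt} = e^{-t}(u_{tt} - 2u_t + u)$, $y_{xx} = e^{-t}u_{xx}$; substituting and dividing by $e^{-t}$, the lower-order terms cancel: $u_{tt} = 4u_{xx}$ (standard wave equation).
Data for $u$: $u(x,0) = y(x,0) = \sin(3 x)$; $u_t(x,0) = y_t(x,0) + y(x,0) = 16 \sin(4 x)$. The boundary conditions carry over: $u(0,t) = u(\pi,t) = 0$.
Separating variables: $u = \sum [A_n \cos(\omega_n t) + B_n \sin(\omega_n t)] \sin(nx)$, $\omega_n = 2n$. From ICs ($B_n$ = velocity coefficient / $\omega_n$): $A_3=1, B_4=2$.
So $u(x,t) = 2 \sin(8 t) \sin(4 x) + \sin(3 x) \cos(6 t)$, and $y(x,t) = e^{-t}u(x,t)$.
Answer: $y(x, t) = 2 e^{-t} \sin(8 t) \sin(4 x) + e^{-t} \sin(3 x) \cos(6 t)$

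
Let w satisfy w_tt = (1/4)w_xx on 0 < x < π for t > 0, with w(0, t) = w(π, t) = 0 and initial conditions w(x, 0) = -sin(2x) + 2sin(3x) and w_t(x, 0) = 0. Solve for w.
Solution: Using separation of variables w = X(x)T(t):
Eigenfunctions: sin(nx), n = 1, 2, 3, ...
General solution: w(x, t) = Σ [A_n cos(n t/2) + B_n sin(n t/2)] sin(nx)
From w(x,0) = -sin(2x) + 2sin(3x): A_2=-1, A_3=2. From w_t(x,0) = 0: all B_n = 0.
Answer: w(x, t) = -sin(2x)cos(t) + 2sin(3x)cos(3t/2)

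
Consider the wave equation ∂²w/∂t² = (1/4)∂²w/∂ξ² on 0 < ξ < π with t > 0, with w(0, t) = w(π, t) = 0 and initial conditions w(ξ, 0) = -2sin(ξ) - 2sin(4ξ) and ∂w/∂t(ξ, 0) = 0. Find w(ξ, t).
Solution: Using separation of variables w = X(ξ)T(t):
Eigenfunctions: sin(nξ), n = 1, 2, 3, ...
General solution: w(ξ, t) = Σ [A_n cos(n t/2) + B_n sin(n t/2)] sin(nξ)
From w(ξ,0) = -2sin(ξ) - 2sin(4ξ): A_1=-2, A_4=-2. From w_t(ξ,0) = 0: all B_n = 0.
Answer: w(ξ, t) = -2sin(ξ)cos(t/2) - 2sin(4ξ)cos(2t)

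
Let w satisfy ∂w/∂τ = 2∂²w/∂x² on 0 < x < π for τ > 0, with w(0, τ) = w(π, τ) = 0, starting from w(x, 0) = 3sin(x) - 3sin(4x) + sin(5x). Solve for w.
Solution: Separating variables: w = Σ c_n exp(-2n²τ) sin(nx). From w(x,0) = 3sin(x) - 3sin(4x) + sin(5x): c_1=3, c_4=-3, c_5=1.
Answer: w(x, τ) = 3exp(-2τ)sin(x) - 3exp(-32τ)sin(4x) + exp(-50τ)sin(5x)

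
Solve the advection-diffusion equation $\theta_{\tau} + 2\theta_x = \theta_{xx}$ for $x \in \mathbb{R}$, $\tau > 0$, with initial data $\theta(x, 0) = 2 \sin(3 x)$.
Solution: Moving frame: $\eta = x - 2\tau$, $\sigma = \tau$, $\theta = u(\eta,\sigma)$, so $\theta_{\tau} = u_{\sigma} - 2u_{\eta}$ and $\theta_{xx} = u_{\eta\eta}$.
Hence $\theta_{\tau} + 2\theta_x = u_{\sigma}$ and the PDE becomes the heat equation $u_{\sigma} = u_{\eta\eta}$ on $\eta \in \mathbb{R}$.
Initial data: $u(\eta,0) = \theta(\eta,0) = 2 \sin(3 \eta)$. Each mode $\sin(n\eta)$ decays as $e^{-n^2\sigma}$ on $\mathbb{R}$, so $u(\eta,\sigma) = \sum c_n e^{-n^2\sigma} \sin(n\eta)$ with $c_3=2$: $u(\eta,\sigma) = 2 e^{-9 \sigma} \sin(3 \eta)$.
Substituting back: $\theta(x,\tau) = u(x - 2\tau, \tau)$.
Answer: $\theta(x, \tau) = -2 e^{-9 \tau} \sin(6 \tau - 3 x)$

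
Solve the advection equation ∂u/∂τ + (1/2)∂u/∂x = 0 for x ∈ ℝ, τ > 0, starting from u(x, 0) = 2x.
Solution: By method of characteristics (waves move right with speed 1/2):
Along characteristics x - (1/2)τ = const, u is constant, so u(x,τ) = f(x - (1/2)τ) with f = u(·, 0).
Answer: u(x, τ) = 2x - τ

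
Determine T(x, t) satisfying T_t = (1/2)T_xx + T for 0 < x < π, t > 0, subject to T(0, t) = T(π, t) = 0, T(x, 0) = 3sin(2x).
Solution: Substitute T = exp(t)u, i.e. u = exp(-t)T.
By the product rule, T_t = exp(t)(u_t + u), T_xx = exp(t)u_xx.
Substituting into the PDE and dividing by exp(t): u_t + u = (1/2)u_xx + u.
The lower-order terms cancel, leaving the standard heat equation u_t = (1/2)u_xx.
Initial data for u: u(x,0) = T(x,0) = 3sin(2x). The boundary conditions carry over: u(0,t) = u(π,t) = 0.
Solve for u:
  Using separation of variables u = X(x)G(t):
  Eigenfunctions: sin(nx), n = 1, 2, 3, ...
  General solution: u(x, t) = Σ c_n sin(nx) exp(-n² t/2)
  Matching u(x,0) = 3sin(2x) term by term: c_2=3.
Hence u(x,t) = 3exp(-2t)sin(2x).
Transform back: T(x,t) = exp(t)u(x,t).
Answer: T(x, t) = 3exp(-t)sin(2x)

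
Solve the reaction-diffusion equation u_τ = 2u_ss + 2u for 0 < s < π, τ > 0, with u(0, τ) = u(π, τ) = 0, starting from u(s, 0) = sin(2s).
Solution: Substitute u = exp(2τ)w, i.e. w = exp(-2τ)u.
By the product rule, u_τ = exp(2τ)(w_τ + 2w), u_ss = exp(2τ)w_ss.
Substituting into the PDE and dividing by exp(2τ): w_τ + 2w = 2w_ss + 2w.
The lower-order terms cancel, leaving the standard heat equation w_τ = 2w_ss.
Initial data for w: w(s,0) = u(s,0) = sin(2s). The boundary conditions carry over: w(0,τ) = w(π,τ) = 0.
Solve for w:
  Using separation of variables w = X(s)T(τ):
  Eigenfunctions: sin(ns), n = 1, 2, 3, ...
  General solution: w(s, τ) = Σ c_n sin(ns) exp(-2n² τ)
  Matching w(s,0) = sin(2s) term by term: c_2=1.
Hence w(s,τ) = exp(-8τ)sin(2s).
Transform back: u(s,τ) = exp(2τ)w(s,τ).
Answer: u(s, τ) = exp(-6τ)sin(2s)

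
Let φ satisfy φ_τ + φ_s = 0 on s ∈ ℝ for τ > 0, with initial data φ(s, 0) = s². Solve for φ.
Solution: By method of characteristics (waves move right with speed 1):
Along characteristics s - τ = const, φ is constant, so φ(s,τ) = f(s - τ) with f = φ(·, 0).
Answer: φ(s, τ) = s² - 2sτ + τ²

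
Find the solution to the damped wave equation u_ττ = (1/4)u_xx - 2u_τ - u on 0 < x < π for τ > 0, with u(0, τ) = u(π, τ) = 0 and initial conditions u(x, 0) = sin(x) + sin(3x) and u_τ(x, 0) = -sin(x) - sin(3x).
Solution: Substitute u = exp(-τ)w.
Then u_τ = exp(-τ)(w_τ - w), u_ττ = exp(-τ)(w_ττ - 2w_τ + w), u_xx = exp(-τ)w_xx; substituting and dividing by exp(-τ), the lower-order terms cancel: w_ττ = (1/4)w_xx (standard wave equation).
Data for w: w(x,0) = u(x,0) = sin(x) + sin(3x); w_τ(x,0) = u_τ(x,0) + u(x,0) = 0. The boundary conditions carry over: w(0,τ) = w(π,τ) = 0.
Separating variables: w = Σ [A_n cos(ω_n τ) + B_n sin(ω_n τ)] sin(nx), ω_n = n/2. From ICs: A_1=1, A_3=1.
So w(x,τ) = sin(x)cos(τ/2) + sin(3x)cos(3τ/2), and u(x,τ) = exp(-τ)w(x,τ).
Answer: u(x, τ) = exp(-τ)sin(x)cos(τ/2) + exp(-τ)sin(3x)cos(3τ/2)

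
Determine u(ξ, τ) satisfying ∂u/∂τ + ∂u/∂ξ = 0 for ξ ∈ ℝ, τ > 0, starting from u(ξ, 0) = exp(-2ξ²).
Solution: By characteristics (dξ/dτ = 1), u(ξ,τ) = f(ξ - τ) with f = u(·, 0).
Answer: u(ξ, τ) = exp(-2(ξ - τ)²)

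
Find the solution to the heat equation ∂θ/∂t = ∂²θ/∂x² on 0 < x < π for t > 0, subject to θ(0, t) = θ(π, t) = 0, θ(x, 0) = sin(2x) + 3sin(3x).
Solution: Using separation of variables θ = X(x)G(t):
Eigenfunctions: sin(nx), n = 1, 2, 3, ...
General solution: θ(x, t) = Σ c_n sin(nx) exp(-n² t)
Matching θ(x,0) = sin(2x) + 3sin(3x) term by term: c_2=1, c_3=3.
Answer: θ(x, t) = exp(-4t)sin(2x) + 3exp(-9t)sin(3x)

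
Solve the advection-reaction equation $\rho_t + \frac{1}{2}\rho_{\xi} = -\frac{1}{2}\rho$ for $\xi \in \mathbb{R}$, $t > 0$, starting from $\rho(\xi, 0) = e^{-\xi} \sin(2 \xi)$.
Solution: Substitute $\rho = e^{-\xi}u$.
Then $\rho_{\xi} = e^{-\xi}(u_{\xi} - u)$, $\rho_t = e^{-\xi}u_t$; substituting and dividing by $e^{-\xi}$, the lower-order terms cancel: $u_t + \frac{1}{2}u_{\xi} = 0$ (standard advection equation).
Data for $u$: $u(\xi,0) = e^{\xi}\rho(\xi,0) = \sin(2 \xi)$.
By characteristics ($d\xi/dt = 1/2$), $u(\xi,t) = f(\xi - \frac{1}{2}t)$ with $f = u( \cdot , 0)$.
So $u(\xi,t) = - \sin(t - 2 \xi)$, and $\rho(\xi,t) = e^{-\xi}u(\xi,t)$.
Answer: $\rho(\xi, t) = e^{-\xi} \sin(2 \xi - t)$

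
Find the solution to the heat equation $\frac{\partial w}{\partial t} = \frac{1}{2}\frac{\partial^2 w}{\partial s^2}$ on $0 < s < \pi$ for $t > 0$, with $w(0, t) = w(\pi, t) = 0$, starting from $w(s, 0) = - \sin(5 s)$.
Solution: Using separation of variables $w = X(s)T(t)$:
Eigenfunctions: $\sin(ns)$, $n = 1, 2, 3, \ldots$
General solution: $w(s, t) = \sum c_n \sin(ns) e^{-n^2 t/2}$
Matching $w(s,0) = - \sin(5 s)$ term by term: $c_5=-1$.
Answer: $w(s, t) = - e^{-25 t/2} \sin(5 s)$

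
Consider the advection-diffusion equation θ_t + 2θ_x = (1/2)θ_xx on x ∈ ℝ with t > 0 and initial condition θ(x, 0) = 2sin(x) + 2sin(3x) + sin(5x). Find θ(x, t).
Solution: Change to a moving frame: let η = x - 2t, σ = t and write θ(x,t) = u(η,σ).
By the chain rule θ_t = u_σ - 2u_η, θ_x = u_η, θ_xx = u_ηη.
Then θ_t + 2θ_x = u_σ: the advection term cancels and the PDE becomes the heat equation u_σ = (1/2)u_ηη on η ∈ ℝ.
Initial data: u(η,0) = θ(η,0) = 2sin(η) + 2sin(3η) + sin(5η).
On η ∈ ℝ each mode satisfies (sin(nη))″ = -n² sin(nη), so exp(-n²σ/2) sin(nη) solves the heat equation; by superposition u(η,σ) = Σ c_n exp(-n²σ/2) sin(nη).
Reading off the coefficients: c_1=2, c_3=2, c_5=1, so u(η,σ) = 2exp(-σ/2)sin(η) + 2exp(-9σ/2)sin(3η) + exp(-25σ/2)sin(5η).
Substituting back η = x - 2t, σ = t: θ(x,t) = u(x - 2t, t).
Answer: θ(x, t) = -2exp(-t/2)sin(2t - x) - 2exp(-9t/2)sin(6t - 3x) - exp(-25t/2)sin(10t - 5x)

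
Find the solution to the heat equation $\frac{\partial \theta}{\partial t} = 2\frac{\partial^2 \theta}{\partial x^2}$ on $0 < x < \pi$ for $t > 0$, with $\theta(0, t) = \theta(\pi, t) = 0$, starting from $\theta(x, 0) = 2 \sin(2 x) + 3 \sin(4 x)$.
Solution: Separating variables: $\theta = \sum c_n e^{-2n^2t} \sin(nx)$. From $\theta(x,0) = 2 \sin(2 x) + 3 \sin(4 x)$: $c_2=2, c_4=3$.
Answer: $\theta(x, t) = 2 e^{-8 t} \sin(2 x) + 3 e^{-32 t} \sin(4 x)$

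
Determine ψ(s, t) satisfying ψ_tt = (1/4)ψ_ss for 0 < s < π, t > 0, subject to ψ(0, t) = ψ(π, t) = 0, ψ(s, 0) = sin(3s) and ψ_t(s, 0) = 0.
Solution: Using separation of variables ψ = X(s)T(t):
Eigenfunctions: sin(ns), n = 1, 2, 3, ...
General solution: ψ(s, t) = Σ [A_n cos(n t/2) + B_n sin(n t/2)] sin(ns)
From ψ(s,0) = sin(3s): A_3=1. From ψ_t(s,0) = 0: all B_n = 0.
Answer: ψ(s, t) = sin(3s)cos(3t/2)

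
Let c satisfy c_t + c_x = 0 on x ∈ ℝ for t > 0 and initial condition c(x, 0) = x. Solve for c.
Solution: By method of characteristics (waves move right with speed 1):
Along characteristics x - t = const, c is constant, so c(x,t) = f(x - t) with f = c(·, 0).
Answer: c(x, t) = -t + x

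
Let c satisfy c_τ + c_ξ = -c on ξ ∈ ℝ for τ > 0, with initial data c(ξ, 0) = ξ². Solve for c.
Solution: Substitute c = exp(-τ)u.
Then c_τ = exp(-τ)(u_τ - u), c_ξ = exp(-τ)u_ξ; substituting and dividing by exp(-τ), the lower-order terms cancel: u_τ + u_ξ = 0 (standard advection equation).
Data for u: u(ξ,0) = c(ξ,0) = ξ².
By characteristics (dξ/dτ = 1), u(ξ,τ) = f(ξ - τ) with f = u(·, 0).
So u(ξ,τ) = ξ² - 2ξτ + τ², and c(ξ,τ) = exp(-τ)u(ξ,τ).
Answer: c(ξ, τ) = ξ²exp(-τ) - 2ξτexp(-τ) + τ²exp(-τ)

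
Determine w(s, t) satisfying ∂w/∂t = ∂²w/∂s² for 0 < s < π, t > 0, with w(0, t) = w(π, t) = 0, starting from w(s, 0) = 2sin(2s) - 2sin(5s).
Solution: Using separation of variables w = X(s)T(t):
Eigenfunctions: sin(ns), n = 1, 2, 3, ...
General solution: w(s, t) = Σ c_n sin(ns) exp(-n² t)
Matching w(s,0) = 2sin(2s) - 2sin(5s) term by term: c_2=2, c_5=-2.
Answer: w(s, t) = 2exp(-4t)sin(2s) - 2exp(-25t)sin(5s)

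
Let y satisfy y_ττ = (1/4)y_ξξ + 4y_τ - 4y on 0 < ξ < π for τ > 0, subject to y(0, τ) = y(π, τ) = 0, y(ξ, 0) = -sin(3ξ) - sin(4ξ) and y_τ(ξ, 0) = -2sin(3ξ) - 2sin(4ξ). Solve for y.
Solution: Substitute y = exp(2τ)u.
Then y_τ = exp(2τ)(u_τ + 2u), y_ττ = exp(2τ)(u_ττ + 4u_τ + 4u), y_ξξ = exp(2τ)u_ξξ; substituting and dividing by exp(2τ), the lower-order terms cancel: u_ττ = (1/4)u_ξξ (standard wave equation).
Data for u: u(ξ,0) = y(ξ,0) = -sin(3ξ) - sin(4ξ); u_τ(ξ,0) = y_τ(ξ,0) - 2y(ξ,0) = 0. The boundary conditions carry over: u(0,τ) = u(π,τ) = 0.
Separating variables: u = Σ [A_n cos(ω_n τ) + B_n sin(ω_n τ)] sin(nξ), ω_n = n/2. From ICs: A_3=-1, A_4=-1.
So u(ξ,τ) = -sin(3ξ)cos(3τ/2) - sin(4ξ)cos(2τ), and y(ξ,τ) = exp(2τ)u(ξ,τ).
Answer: y(ξ, τ) = -exp(2τ)sin(3ξ)cos(3τ/2) - exp(2τ)sin(4ξ)cos(2τ)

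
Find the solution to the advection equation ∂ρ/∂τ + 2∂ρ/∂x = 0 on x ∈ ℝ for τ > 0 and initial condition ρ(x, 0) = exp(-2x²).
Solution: By method of characteristics (waves move right with speed 2):
Along characteristics x - 2τ = const, ρ is constant, so ρ(x,τ) = f(x - 2τ) with f = ρ(·, 0).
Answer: ρ(x, τ) = exp(-2(x - 2τ)²)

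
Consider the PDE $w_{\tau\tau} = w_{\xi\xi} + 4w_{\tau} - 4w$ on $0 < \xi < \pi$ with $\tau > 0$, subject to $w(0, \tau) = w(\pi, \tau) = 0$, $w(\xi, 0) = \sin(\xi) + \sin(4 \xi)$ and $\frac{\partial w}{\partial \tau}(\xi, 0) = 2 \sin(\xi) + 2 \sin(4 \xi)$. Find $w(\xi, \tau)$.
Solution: Substitute $w = e^{2\tau}u$.
Then $w_{\tau} = e^{2\tau}(u_{\tau} + 2u)$, $w_{\tau\tau} = e^{2\tau}(u_{\tau\tau} + 4u_{\tau} + 4u)$, $w_{\xi\xi} = e^{2\tau}u_{\xi\xi}$; substituting and dividing by $e^{2\tau}$, the lower-order terms cancel: $u_{\tau\tau} = u_{\xi\xi}$ (standard wave equation).
Data for $u$: $u(\xi,0) = w(\xi,0) = \sin(\xi) + \sin(4 \xi)$; $u_{\tau}(\xi,0) = w_{\tau}(\xi,0) - 2w(\xi,0) = 0$. The boundary conditions carry over: $u(0,\tau) = u(\pi,\tau) = 0$.
Separating variables: $u = \sum [A_n \cos(\omega_n \tau) + B_n \sin(\omega_n \tau)] \sin(n\xi)$, $\omega_n = n$. From ICs: $A_1=1, A_4=1$.
So $u(\xi,\tau) = \sin(\xi) \cos(\tau) + \sin(4 \xi) \cos(4 \tau)$, and $w(\xi,\tau) = e^{2\tau}u(\xi,\tau)$.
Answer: $w(\xi, \tau) = e^{2 \tau} \sin(\xi) \cos(\tau) + e^{2 \tau} \sin(4 \xi) \cos(4 \tau)$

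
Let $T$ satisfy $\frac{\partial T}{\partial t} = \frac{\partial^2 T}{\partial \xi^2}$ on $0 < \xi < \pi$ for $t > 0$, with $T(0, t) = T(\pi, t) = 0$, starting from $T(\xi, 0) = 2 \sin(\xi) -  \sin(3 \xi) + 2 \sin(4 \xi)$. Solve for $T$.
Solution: Using separation of variables $T = X(\xi)G(t)$:
Eigenfunctions: $\sin(n\xi)$, $n = 1, 2, 3, \ldots$
General solution: $T(\xi, t) = \sum c_n \sin(n\xi) e^{-n^2 t}$
Matching $T(\xi,0) = 2 \sin(\xi) - \sin(3 \xi) + 2 \sin(4 \xi)$ term by term: $c_1=2, c_3=-1, c_4=2$.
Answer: $T(\xi, t) = 2 e^{-t} \sin(\xi) -  e^{-9 t} \sin(3 \xi) + 2 e^{-16 t} \sin(4 \xi)$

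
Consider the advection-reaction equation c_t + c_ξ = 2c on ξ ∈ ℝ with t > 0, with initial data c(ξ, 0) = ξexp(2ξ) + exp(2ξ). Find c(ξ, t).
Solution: Substitute c = exp(2ξ)u.
Then c_ξ = exp(2ξ)(u_ξ + 2u), c_t = exp(2ξ)u_t; substituting and dividing by exp(2ξ), the lower-order terms cancel: u_t + u_ξ = 0 (standard advection equation).
Data for u: u(ξ,0) = exp(-2ξ)c(ξ,0) = ξ + 1.
By characteristics (dξ/dt = 1), u(ξ,t) = f(ξ - t) with f = u(·, 0).
So u(ξ,t) = -t + ξ + 1, and c(ξ,t) = exp(2ξ)u(ξ,t).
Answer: c(ξ, t) = -texp(2ξ) + ξexp(2ξ) + exp(2ξ)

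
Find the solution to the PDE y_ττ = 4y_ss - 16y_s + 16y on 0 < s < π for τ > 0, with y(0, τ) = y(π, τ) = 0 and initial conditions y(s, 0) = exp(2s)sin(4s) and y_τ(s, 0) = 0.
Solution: Substitute y = exp(2s)u, i.e. u = exp(-2s)y.
By the product rule, y_s = exp(2s)(u_s + 2u), y_ss = exp(2s)(u_ss + 4u_s + 4u), y_ττ = exp(2s)u_ττ.
Substituting into the PDE and dividing by exp(2s): u_ττ = 4(u_ss + 4u_s + 4u) - 16(u_s + 2u) + 16u.
The lower-order terms cancel, leaving the standard wave equation u_ττ = 4u_ss.
Initial data for u: u(s,0) = exp(-2s)y(s,0) = sin(4s); u_τ(s,0) = exp(-2s)y_τ(s,0) = 0. The boundary conditions carry over: u(0,τ) = u(π,τ) = 0.
Solve for u:
  Using separation of variables u = X(s)T(τ):
  Eigenfunctions: sin(ns), n = 1, 2, 3, ...
  General solution: u(s, τ) = Σ [A_n cos(2n τ) + B_n sin(2n τ)] sin(ns)
  From u(s,0) = sin(4s): A_4=1. From u_τ(s,0) = 0: all B_n = 0.
Hence u(s,τ) = sin(4s)cos(8τ).
Transform back: y(s,τ) = exp(2s)u(s,τ).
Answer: y(s, τ) = exp(2s)sin(4s)cos(8τ)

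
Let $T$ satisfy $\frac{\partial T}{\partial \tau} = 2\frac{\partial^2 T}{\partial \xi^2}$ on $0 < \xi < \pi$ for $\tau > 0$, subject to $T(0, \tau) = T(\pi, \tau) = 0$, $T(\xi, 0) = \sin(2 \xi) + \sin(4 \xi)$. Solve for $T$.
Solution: Separating variables: $T = \sum c_n e^{-2n^2\tau} \sin(n\xi)$. From $T(\xi,0) = \sin(2 \xi) + \sin(4 \xi)$: $c_2=1, c_4=1$.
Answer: $T(\xi, \tau) = e^{-8 \tau} \sin(2 \xi) + e^{-32 \tau} \sin(4 \xi)$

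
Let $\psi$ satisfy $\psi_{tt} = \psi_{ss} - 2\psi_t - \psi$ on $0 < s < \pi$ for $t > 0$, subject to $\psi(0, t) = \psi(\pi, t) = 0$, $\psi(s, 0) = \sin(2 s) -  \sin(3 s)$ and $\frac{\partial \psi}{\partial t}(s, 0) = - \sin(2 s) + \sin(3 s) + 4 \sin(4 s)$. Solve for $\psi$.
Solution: Substitute $\psi = e^{-t}u$.
Then $\psi_t = e^{-t}(u_t - u)$, $\psi_{tt} = e^{-t}(u_{tt} - 2u_t + u)$, $\psi_{ss} = e^{-t}u_{ss}$; substituting and dividing by $e^{-t}$, the lower-order terms cancel: $u_{tt} = u_{ss}$ (standard wave equation).
Data for $u$: $u(s,0) = \psi(s,0) = \sin(2 s) - \sin(3 s)$; $u_t(s,0) = \psi_t(s,0) + \psi(s,0) = 4 \sin(4 s)$. The boundary conditions carry over: $u(0,t) = u(\pi,t) = 0$.
Separating variables: $u = \sum [A_n \cos(\omega_n t) + B_n \sin(\omega_n t)] \sin(ns)$, $\omega_n = n$. From ICs ($B_n$ = velocity coefficient / $\omega_n$): $A_2=1, A_3=-1, B_4=1$.
So $u(s,t) = \sin(2 s) \cos(2 t) - \sin(3 s) \cos(3 t) + \sin(4 s) \sin(4 t)$, and $\psi(s,t) = e^{-t}u(s,t)$.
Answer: $\psi(s, t) = e^{-t} \sin(2 s) \cos(2 t) -  e^{-t} \sin(3 s) \cos(3 t) + e^{-t} \sin(4 s) \sin(4 t)$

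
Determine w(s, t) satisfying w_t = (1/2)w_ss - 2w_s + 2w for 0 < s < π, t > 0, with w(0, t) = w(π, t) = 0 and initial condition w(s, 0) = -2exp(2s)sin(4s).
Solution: Substitute w = exp(2s)u.
Then w_s = exp(2s)(u_s + 2u), w_ss = exp(2s)(u_ss + 4u_s + 4u), w_t = exp(2s)u_t; substituting and dividing by exp(2s), the lower-order terms cancel: u_t = (1/2)u_ss (standard heat equation).
Data for u: u(s,0) = exp(-2s)w(s,0) = -2sin(4s). The boundary conditions carry over: u(0,t) = u(π,t) = 0.
Separating variables: u = Σ c_n exp(-n²t/2) sin(ns). From u(s,0) = -2sin(4s): c_4=-2.
So u(s,t) = -2exp(-8t)sin(4s), and w(s,t) = exp(2s)u(s,t).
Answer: w(s, t) = -2exp(2s)exp(-8t)sin(4s)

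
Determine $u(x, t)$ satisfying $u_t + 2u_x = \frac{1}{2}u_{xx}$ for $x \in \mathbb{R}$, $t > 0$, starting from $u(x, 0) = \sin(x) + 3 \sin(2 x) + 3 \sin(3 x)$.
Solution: Moving frame: $\eta = x - 2t$, $\sigma = t$, $u = w(\eta,\sigma)$, so $u_t = w_{\sigma} - 2w_{\eta}$ and $u_{xx} = w_{\eta\eta}$.
Hence $u_t + 2u_x = w_{\sigma}$ and the PDE becomes the heat equation $w_{\sigma} = \frac{1}{2}w_{\eta\eta}$ on $\eta \in \mathbb{R}$.
Initial data: $w(\eta,0) = u(\eta,0) = \sin(\eta) + 3 \sin(2 \eta) + 3 \sin(3 \eta)$. Each mode $\sin(n\eta)$ decays as $e^{-n^2\sigma/2}$ on $\mathbb{R}$, so $w(\eta,\sigma) = \sum c_n e^{-n^2\sigma/2} \sin(n\eta)$ with $c_1=1, c_2=3, c_3=3$: $w(\eta,\sigma) = 3 e^{-2 \sigma} \sin(2 \eta) + e^{-\sigma/2} \sin(\eta) + 3 e^{-9 \sigma/2} \sin(3 \eta)$.
Substituting back: $u(x,t) = w(x - 2t, t)$.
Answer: $u(x, t) = -3 e^{-2 t} \sin(4 t - 2 x) -  e^{-t/2} \sin(2 t - x) - 3 e^{-9 t/2} \sin(6 t - 3 x)$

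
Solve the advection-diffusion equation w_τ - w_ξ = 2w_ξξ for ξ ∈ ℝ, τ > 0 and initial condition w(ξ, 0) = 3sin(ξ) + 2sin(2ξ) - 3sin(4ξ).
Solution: Change to a moving frame: let η = ξ + τ, σ = τ and write w(ξ,τ) = u(η,σ).
By the chain rule w_τ = u_σ + u_η, w_ξ = u_η, w_ξξ = u_ηη.
Then w_τ - w_ξ = u_σ: the advection term cancels and the PDE becomes the heat equation u_σ = 2u_ηη on η ∈ ℝ.
Initial data: u(η,0) = w(η,0) = 3sin(η) + 2sin(2η) - 3sin(4η).
On η ∈ ℝ each mode satisfies (sin(nη))″ = -n² sin(nη), so exp(-2n²σ) sin(nη) solves the heat equation; by superposition u(η,σ) = Σ c_n exp(-2n²σ) sin(nη).
Reading off the coefficients: c_1=3, c_2=2, c_4=-3, so u(η,σ) = 3exp(-2σ)sin(η) + 2exp(-8σ)sin(2η) - 3exp(-32σ)sin(4η).
Substituting back η = ξ + τ, σ = τ: w(ξ,τ) = u(ξ + τ, τ).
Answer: w(ξ, τ) = 3exp(-2τ)sin(ξ + τ) + 2exp(-8τ)sin(2ξ + 2τ) - 3exp(-32τ)sin(4ξ + 4τ)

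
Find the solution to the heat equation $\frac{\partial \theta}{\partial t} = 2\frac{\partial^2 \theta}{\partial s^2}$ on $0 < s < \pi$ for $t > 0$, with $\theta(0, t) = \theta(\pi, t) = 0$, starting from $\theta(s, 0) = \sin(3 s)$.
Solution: Separating variables: $\theta = \sum c_n e^{-2n^2t} \sin(ns)$. From $\theta(s,0) = \sin(3 s)$: $c_3=1$.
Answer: $\theta(s, t) = e^{-18 t} \sin(3 s)$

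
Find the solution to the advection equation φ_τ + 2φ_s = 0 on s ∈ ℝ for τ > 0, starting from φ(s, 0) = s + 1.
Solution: By characteristics (ds/dτ = 2), φ(s,τ) = f(s - 2τ) with f = φ(·, 0).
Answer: φ(s, τ) = s - 2τ + 1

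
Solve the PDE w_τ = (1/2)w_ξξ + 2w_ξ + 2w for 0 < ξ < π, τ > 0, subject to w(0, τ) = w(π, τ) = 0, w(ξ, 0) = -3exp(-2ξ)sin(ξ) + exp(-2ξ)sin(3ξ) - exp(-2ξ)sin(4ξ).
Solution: Substitute w = exp(-2ξ)u, i.e. u = exp(2ξ)w.
By the product rule, w_ξ = exp(-2ξ)(u_ξ - 2u), w_ξξ = exp(-2ξ)(u_ξξ - 4u_ξ + 4u), w_τ = exp(-2ξ)u_τ.
Substituting into the PDE and dividing by exp(-2ξ): u_τ = (1/2)(u_ξξ - 4u_ξ + 4u) + 2(u_ξ - 2u) + 2u.
The lower-order terms cancel, leaving the standard heat equation u_τ = (1/2)u_ξξ.
Initial data for u: u(ξ,0) = exp(2ξ)w(ξ,0) = -3sin(ξ) + sin(3ξ) - sin(4ξ). The boundary conditions carry over: u(0,τ) = u(π,τ) = 0.
Solve for u:
  Using separation of variables u = X(ξ)T(τ):
  Eigenfunctions: sin(nξ), n = 1, 2, 3, ...
  General solution: u(ξ, τ) = Σ c_n sin(nξ) exp(-n² τ/2)
  Matching u(ξ,0) = -3sin(ξ) + sin(3ξ) - sin(4ξ) term by term: c_1=-3, c_3=1, c_4=-1.
Hence u(ξ,τ) = -exp(-8τ)sin(4ξ) - 3exp(-τ/2)sin(ξ) + exp(-9τ/2)sin(3ξ).
Transform back: w(ξ,τ) = exp(-2ξ)u(ξ,τ).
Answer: w(ξ, τ) = -exp(-2ξ)exp(-8τ)sin(4ξ) - 3exp(-2ξ)exp(-τ/2)sin(ξ) + exp(-2ξ)exp(-9τ/2)sin(3ξ)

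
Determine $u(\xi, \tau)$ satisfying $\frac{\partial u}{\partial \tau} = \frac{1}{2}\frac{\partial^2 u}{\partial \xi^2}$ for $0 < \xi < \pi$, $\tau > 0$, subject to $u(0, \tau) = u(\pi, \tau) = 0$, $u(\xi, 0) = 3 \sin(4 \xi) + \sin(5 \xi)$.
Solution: Separating variables: $u = \sum c_n e^{-n^2\tau/2} \sin(n\xi)$. From $u(\xi,0) = 3 \sin(4 \xi) + \sin(5 \xi)$: $c_4=3, c_5=1$.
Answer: $u(\xi, \tau) = 3 e^{-8 \tau} \sin(4 \xi) + e^{-25 \tau/2} \sin(5 \xi)$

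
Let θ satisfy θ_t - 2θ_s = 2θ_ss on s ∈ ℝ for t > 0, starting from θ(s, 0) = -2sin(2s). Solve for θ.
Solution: Change to a moving frame: let η = s + 2t, σ = t and write θ(s,t) = u(η,σ).
By the chain rule θ_t = u_σ + 2u_η, θ_s = u_η, θ_ss = u_ηη.
Then θ_t - 2θ_s = u_σ: the advection term cancels and the PDE becomes the heat equation u_σ = 2u_ηη on η ∈ ℝ.
Initial data: u(η,0) = θ(η,0) = -2sin(2η).
On η ∈ ℝ each mode satisfies (sin(nη))″ = -n² sin(nη), so exp(-2n²σ) sin(nη) solves the heat equation; by superposition u(η,σ) = Σ c_n exp(-2n²σ) sin(nη).
Reading off the coefficients: c_2=-2, so u(η,σ) = -2exp(-8σ)sin(2η).
Substituting back η = s + 2t, σ = t: θ(s,t) = u(s + 2t, t).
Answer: θ(s, t) = -2exp(-8t)sin(2s + 4t)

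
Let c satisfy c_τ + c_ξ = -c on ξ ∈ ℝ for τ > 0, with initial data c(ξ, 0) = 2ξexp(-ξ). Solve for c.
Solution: Substitute c = exp(-ξ)u.
Then c_ξ = exp(-ξ)(u_ξ - u), c_τ = exp(-ξ)u_τ; substituting and dividing by exp(-ξ), the lower-order terms cancel: u_τ + u_ξ = 0 (standard advection equation).
Data for u: u(ξ,0) = exp(ξ)c(ξ,0) = 2ξ.
By characteristics (dξ/dτ = 1), u(ξ,τ) = f(ξ - τ) with f = u(·, 0).
So u(ξ,τ) = 2ξ - 2τ, and c(ξ,τ) = exp(-ξ)u(ξ,τ).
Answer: c(ξ, τ) = 2ξexp(-ξ) - 2τexp(-ξ)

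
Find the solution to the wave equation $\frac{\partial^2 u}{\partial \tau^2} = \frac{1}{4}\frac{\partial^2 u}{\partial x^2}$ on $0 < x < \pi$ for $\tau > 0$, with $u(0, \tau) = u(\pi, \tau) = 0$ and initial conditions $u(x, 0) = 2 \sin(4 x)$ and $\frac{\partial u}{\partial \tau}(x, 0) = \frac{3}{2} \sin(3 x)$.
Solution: Using separation of variables $u = X(x)T(\tau)$:
Eigenfunctions: $\sin(nx)$, $n = 1, 2, 3, \ldots$
General solution: $u(x, \tau) = \sum [A_n \cos(n \tau/2) + B_n \sin(n \tau/2)] \sin(nx)$
From $u(x,0) = 2 \sin(4 x)$: $A_4=2$. From $u_{\tau}(x,0) = \frac{3}{2} \sin(3 x)$, using $u_{\tau}(x,0) = \sum \omega_n B_n \sin(nx)$ with $\omega_n = n/2$: $B_3 = (3/2)/(3/2) = 1$.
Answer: $u(x, \tau) = \sin(3 \tau/2) \sin(3 x) + 2 \sin(4 x) \cos(2 \tau)$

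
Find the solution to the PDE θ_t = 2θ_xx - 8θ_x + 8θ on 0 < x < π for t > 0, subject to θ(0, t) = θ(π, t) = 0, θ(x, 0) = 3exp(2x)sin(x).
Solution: Substitute θ = exp(2x)u.
Then θ_x = exp(2x)(u_x + 2u), θ_xx = exp(2x)(u_xx + 4u_x + 4u), θ_t = exp(2x)u_t; substituting and dividing by exp(2x), the lower-order terms cancel: u_t = 2u_xx (standard heat equation).
Data for u: u(x,0) = exp(-2x)θ(x,0) = 3sin(x). The boundary conditions carry over: u(0,t) = u(π,t) = 0.
Separating variables: u = Σ c_n exp(-2n²t) sin(nx). From u(x,0) = 3sin(x): c_1=3.
So u(x,t) = 3exp(-2t)sin(x), and θ(x,t) = exp(2x)u(x,t).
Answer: θ(x, t) = 3exp(-2t)exp(2x)sin(x)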